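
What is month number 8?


Month 8 of 12

August


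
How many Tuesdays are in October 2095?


October 2095 has 31 days
Anchor: Jan 1, 2095. With p = 2095 - 1 = 2094: (p + p//4 - p//100 + p//400) mod 7 = (2094 + 523 - 20 + 5) mod 7 = 2602 mod 7 = 5 -> Saturday (Mon=0 ... Sun=6)
Days before October (Jan-Sep): 273; October 1 index = (5 + 273) mod 7 = 5 -> Saturday
First Tuesday is October 4
Tuesdays: 4, 11, 18, 25

4 Tuesdays


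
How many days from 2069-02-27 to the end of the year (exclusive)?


Day of year: 58 of 365
Remaining = 365 - 58

307 days


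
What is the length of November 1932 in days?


November 1932

30 days


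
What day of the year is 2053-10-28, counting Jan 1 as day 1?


Date: October 28, 2053
Days in months 1 through 9: 273
Plus 28 days in October

Day of year: 301


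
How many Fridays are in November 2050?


November 2050 has 30 days
Anchor: Jan 1, 2050. With p = 2050 - 1 = 2049: (p + p//4 - p//100 + p//400) mod 7 = (2049 + 512 - 20 + 5) mod 7 = 2546 mod 7 = 5 -> Saturday (Mon=0 ... Sun=6)
Days before November (Jan-Oct): 304; November 1 index = (5 + 304) mod 7 = 1 -> Tuesday
First Friday is November 4
Fridays: 4, 11, 18, 25

4 Fridays


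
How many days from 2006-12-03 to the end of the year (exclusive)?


Day of year: 337 of 365
Remaining = 365 - 337

28 days


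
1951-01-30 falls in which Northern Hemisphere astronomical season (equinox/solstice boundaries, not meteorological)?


Date: January 30
Astronomical Winter (approx.; exact equinox/solstice day varies by year): December 21 to March 19
January 30 falls within the Winter window

Winter


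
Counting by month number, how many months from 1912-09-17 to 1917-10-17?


From September 1912 to October 1917
5 years * 12 = 60 months, plus 1 month = 61

61 months


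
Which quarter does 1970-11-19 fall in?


Month: November (month 11)
Q1: Jan-Mar, Q2: Apr-Jun, Q3: Jul-Sep, Q4: Oct-Dec

Q4


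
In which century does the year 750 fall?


Century = (year - 1) // 100 + 1
= (750 - 1) // 100 + 1
= 749 // 100 + 1
= 7 + 1

8th century


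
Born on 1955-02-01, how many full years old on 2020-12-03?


Birth: 1955-02-01
Reference: 2020-12-03
Year difference: 2020 - 1955 = 65

65 years old


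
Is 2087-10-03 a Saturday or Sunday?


Anchor: Jan 1, 2087. With p = 2087 - 1 = 2086: (p + p//4 - p//100 + p//400) mod 7 = (2086 + 521 - 20 + 5) mod 7 = 2592 mod 7 = 2 -> Wednesday (Mon=0 ... Sun=6)
Day of year: 276; offset = 275
Weekday index = (2 + 275) mod 7 = 4 -> Friday
Weekend days: Saturday, Sunday

No


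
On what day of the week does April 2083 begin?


Target: April 1, 2083
Anchor: Jan 1, 2083. With p = 2083 - 1 = 2082: (p + p//4 - p//100 + p//400) mod 7 = (2082 + 520 - 20 + 5) mod 7 = 2587 mod 7 = 4 -> Friday (Mon=0 ... Sun=6)
Days before April (Jan-Mar): 90 days
Weekday index = (4 + 90) mod 7 = 3

Thursday


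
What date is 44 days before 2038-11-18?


Start: 2038-11-18, subtract 44 days
Back 18 days from November 18 reaches October 31, 2038 -> 26 left
October 2038: 31 - 26 = 5 -> lands on October 5

Result: 2038-10-05


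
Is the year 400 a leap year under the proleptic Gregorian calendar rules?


Gregorian leap year rule: divisible by 4, but not by 100, unless also by 400.
400 is divisible by 400 -> leap year

Yes


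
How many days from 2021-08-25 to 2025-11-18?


From 2021-08-25 to 2025-11-18
2021-08-25: days before August = 31 + 28 + 31 + 30 + 31 + 30 + 31 = 212 (2021 is not a leap year); day of year = 212 + 25 = 237
2025-11-18: days before November = 31 + 28 + 31 + 30 + 31 + 30 + 31 + 31 + 30 + 31 = 304 (2025 is not a leap year); day of year = 304 + 18 = 322
Rest of 2021: 365 - 237 = 128
Full years 2022 (365), 2023 (365), 2024 (366): 1096
Total = 128 + 1096 + 322 = 1546

1546 days


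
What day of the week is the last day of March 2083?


March 2083 has 31 days
Anchor: Jan 1, 2083. With p = 2083 - 1 = 2082: (p + p//4 - p//100 + p//400) mod 7 = (2082 + 520 - 20 + 5) mod 7 = 2587 mod 7 = 4 -> Friday (Mon=0 ... Sun=6)
Days before March (Jan-Feb): 59; March 1 index = (4 + 59) mod 7 = 0 -> Monday
Last day offset: 31 - 1 = 30 days
Weekday index = (0 + 30) mod 7 = 2

Wednesday, March 31


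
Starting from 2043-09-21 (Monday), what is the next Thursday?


Current: Monday
Target: Thursday
Days ahead: 3

Next Thursday: 2043-09-24


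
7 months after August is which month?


August is month 8
8 + 7 = 15; wrap: 15 - 12 = 3

March


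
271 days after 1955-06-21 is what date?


Start: 1955-06-21, add 271 days
June 1955 has 30 days: 30 - 21 = 9 days to June 30 -> 262 left
July 1955 has 31 days -> 231 left
August 1955 has 31 days -> 200 left
September 1955 has 30 days -> 170 left
October 1955 has 31 days -> 139 left
November 1955 has 30 days -> 109 left
December 1955 has 31 days -> 78 left
January 1956 has 31 days -> 47 left
February 1956 has 29 days -> 18 left
March 1956: 18 <= 31 -> lands on March 18

Result: 1956-03-18


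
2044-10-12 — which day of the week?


Date: October 12, 2044
Anchor: Jan 1, 2044. With p = 2044 - 1 = 2043: (p + p//4 - p//100 + p//400) mod 7 = (2043 + 510 - 20 + 5) mod 7 = 2538 mod 7 = 4 -> Friday (Mon=0 ... Sun=6)
Days before October (Jan-Sep): 274; offset = 274 + 12 - 1 = 285
Weekday index = (4 + 285) mod 7 = 2

Day of the week: Wednesday


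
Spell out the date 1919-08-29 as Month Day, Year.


ISO 1919-08-29 parses as year=1919, month=08, day=29
Month 8 -> August

August 29, 1919


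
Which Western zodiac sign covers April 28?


Date: April 28
Conventional tropical zodiac dates: Taurus from April 20 onward; Gemini starts May 21
April 28 falls within the Taurus range

Taurus


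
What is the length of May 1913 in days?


May 1913

31 days


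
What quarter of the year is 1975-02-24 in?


Month: February (month 2)
Q1: Jan-Mar, Q2: Apr-Jun, Q3: Jul-Sep, Q4: Oct-Dec

Q1


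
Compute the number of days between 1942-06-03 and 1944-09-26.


From 1942-06-03 to 1944-09-26
1942-06-03: days before June = 31 + 28 + 31 + 30 + 31 = 151 (1942 is not a leap year); day of year = 151 + 3 = 154
1944-09-26: days before September = 31 + 29 + 31 + 30 + 31 + 30 + 31 + 31 = 244 (1944 is a leap year); day of year = 244 + 26 = 270
Rest of 1942: 365 - 154 = 211
Full years 1943 (365): 365
Total = 211 + 365 + 270 = 846

846 days


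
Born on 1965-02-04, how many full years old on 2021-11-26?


Birth: 1965-02-04
Reference: 2021-11-26
Year difference: 2021 - 1965 = 56

56 years old


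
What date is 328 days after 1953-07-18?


Start: 1953-07-18, add 328 days
July 1953 has 31 days: 31 - 18 = 13 days to July 31 -> 315 left
August 1953 has 31 days -> 284 left
September 1953 has 30 days -> 254 left
October 1953 has 31 days -> 223 left
November 1953 has 30 days -> 193 left
December 1953 has 31 days -> 162 left
January 1954 has 31 days -> 131 left
February 1954 has 28 days -> 103 left
March 1954 has 31 days -> 72 left
April 1954 has 30 days -> 42 left
May 1954 has 31 days -> 11 left
June 1954: 11 <= 30 -> lands on June 11

Result: 1954-06-11


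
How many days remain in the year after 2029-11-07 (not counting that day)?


Day of year: 311 of 365
Remaining = 365 - 311

54 days


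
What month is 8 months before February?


February is month 2
2 - 8 = -6; wrap: -6 + 12 = 6

June


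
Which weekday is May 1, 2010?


Target: May 1, 2010
Anchor: Jan 1, 2010. With p = 2010 - 1 = 2009: (p + p//4 - p//100 + p//400) mod 7 = (2009 + 502 - 20 + 5) mod 7 = 2496 mod 7 = 4 -> Friday (Mon=0 ... Sun=6)
Days before May (Jan-Apr): 120 days
Weekday index = (4 + 120) mod 7 = 5

Saturday


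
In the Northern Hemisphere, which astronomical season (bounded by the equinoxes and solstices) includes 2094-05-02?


Date: May 2
Astronomical Spring (approx.; exact equinox/solstice day varies by year): March 20 to June 20
May 2 falls within the Spring window

Spring


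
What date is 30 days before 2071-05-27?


Start: 2071-05-27, subtract 30 days
Back 27 days from May 27 reaches April 30, 2071 -> 3 left
April 2071: 30 - 3 = 27 -> lands on April 27

Result: 2071-04-27


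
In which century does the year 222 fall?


Century = (year - 1) // 100 + 1
= (222 - 1) // 100 + 1
= 221 // 100 + 1
= 2 + 1

3rd century


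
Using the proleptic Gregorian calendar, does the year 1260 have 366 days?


Gregorian leap year rule: divisible by 4, but not by 100, unless also by 400.
1260 is divisible by 4 but not 100 -> leap year

Yes


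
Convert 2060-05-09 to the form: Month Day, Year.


ISO 2060-05-09 parses as year=2060, month=05, day=09
Month 5 -> May

May 9, 2060


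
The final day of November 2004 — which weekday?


November 2004 has 30 days
Anchor: Jan 1, 2004. With p = 2004 - 1 = 2003: (p + p//4 - p//100 + p//400) mod 7 = (2003 + 500 - 20 + 5) mod 7 = 2488 mod 7 = 3 -> Thursday (Mon=0 ... Sun=6)
Days before November (Jan-Oct): 305; November 1 index = (3 + 305) mod 7 = 0 -> Monday
Last day offset: 30 - 1 = 29 days
Weekday index = (0 + 29) mod 7 = 1

Tuesday, November 30


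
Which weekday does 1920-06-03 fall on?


Date: June 3, 1920
Anchor: Jan 1, 1920. With p = 1920 - 1 = 1919: (p + p//4 - p//100 + p//400) mod 7 = (1919 + 479 - 19 + 4) mod 7 = 2383 mod 7 = 3 -> Thursday (Mon=0 ... Sun=6)
Days before June (Jan-May): 152; offset = 152 + 3 - 1 = 154
Weekday index = (3 + 154) mod 7 = 3

Day of the week: Thursday


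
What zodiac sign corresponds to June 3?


Date: June 3
Conventional tropical zodiac dates: Gemini from May 21 onward; Cancer starts June 21
June 3 falls within the Gemini range

Gemini


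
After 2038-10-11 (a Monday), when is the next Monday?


Current: Monday
Target: Monday
Days ahead: 7

Next Monday: 2038-10-18


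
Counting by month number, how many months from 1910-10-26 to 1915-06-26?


From October 1910 to June 1915
5 years * 12 = 60 months, minus 4 months = 56

56 months


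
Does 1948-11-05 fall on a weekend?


Anchor: Jan 1, 1948. With p = 1948 - 1 = 1947: (p + p//4 - p//100 + p//400) mod 7 = (1947 + 486 - 19 + 4) mod 7 = 2418 mod 7 = 3 -> Thursday (Mon=0 ... Sun=6)
Day of year: 310; offset = 309
Weekday index = (3 + 309) mod 7 = 4 -> Friday
Weekend days: Saturday, Sunday

No


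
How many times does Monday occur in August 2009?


August 2009 has 31 days
Anchor: Jan 1, 2009. With p = 2009 - 1 = 2008: (p + p//4 - p//100 + p//400) mod 7 = (2008 + 502 - 20 + 5) mod 7 = 2495 mod 7 = 3 -> Thursday (Mon=0 ... Sun=6)
Days before August (Jan-Jul): 212; August 1 index = (3 + 212) mod 7 = 5 -> Saturday
First Monday is August 3
Mondays: 3, 10, 17, 24, 31

5 Mondays


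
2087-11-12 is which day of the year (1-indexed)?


Date: November 12, 2087
Days in months 1 through 10: 304
Plus 12 days in November

Day of year: 316


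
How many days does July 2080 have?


July 2080

31 days


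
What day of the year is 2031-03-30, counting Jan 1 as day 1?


Date: March 30, 2031
Days in months 1 through 2: 59
Plus 30 days in March

Day of year: 89


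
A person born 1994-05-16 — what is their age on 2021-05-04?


Birth: 1994-05-16
Reference: 2021-05-04
Year difference: 2021 - 1994 = 27
Birthday not yet reached in 2021, subtract 1

26 years old


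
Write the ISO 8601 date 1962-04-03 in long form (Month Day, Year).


ISO 1962-04-03 parses as year=1962, month=04, day=03
Month 4 -> April

April 3, 1962


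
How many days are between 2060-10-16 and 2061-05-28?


From 2060-10-16 to 2061-05-28
2060-10-16: days before October = 31 + 29 + 31 + 30 + 31 + 30 + 31 + 31 + 30 = 274 (2060 is a leap year); day of year = 274 + 16 = 290
2061-05-28: days before May = 31 + 28 + 31 + 30 = 120 (2061 is not a leap year); day of year = 120 + 28 = 148
Rest of 2060: 366 - 290 = 76
Total = 76 + 148 = 224

224 days


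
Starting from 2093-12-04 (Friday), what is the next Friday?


Current: Friday
Target: Friday
Days ahead: 7

Next Friday: 2093-12-11


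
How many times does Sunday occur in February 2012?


February 2012 has 29 days
Anchor: Jan 1, 2012. With p = 2012 - 1 = 2011: (p + p//4 - p//100 + p//400) mod 7 = (2011 + 502 - 20 + 5) mod 7 = 2498 mod 7 = 6 -> Sunday (Mon=0 ... Sun=6)
Days before February (Jan): 31; February 1 index = (6 + 31) mod 7 = 2 -> Wednesday
First Sunday is February 5
Sundays: 5, 12, 19, 26

4 Sundays


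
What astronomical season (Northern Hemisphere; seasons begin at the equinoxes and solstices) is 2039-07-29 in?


Date: July 29
Astronomical Summer (approx.; exact equinox/solstice day varies by year): June 21 to September 21
July 29 falls within the Summer window

Summer


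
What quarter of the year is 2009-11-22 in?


Month: November (month 11)
Q1: Jan-Mar, Q2: Apr-Jun, Q3: Jul-Sep, Q4: Oct-Dec

Q4


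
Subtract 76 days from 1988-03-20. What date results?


Start: 1988-03-20, subtract 76 days
Back 20 days from March 20 reaches February 29, 1988 -> 56 left
February 1988 has 29 days -> back to January 31, 1988 -> 27 left
January 1988: 31 - 27 = 4 -> lands on January 4

Result: 1988-01-04


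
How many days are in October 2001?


October 2001

31 days


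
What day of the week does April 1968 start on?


Target: April 1, 1968
Anchor: Jan 1, 1968. With p = 1968 - 1 = 1967: (p + p//4 - p//100 + p//400) mod 7 = (1967 + 491 - 19 + 4) mod 7 = 2443 mod 7 = 0 -> Monday (Mon=0 ... Sun=6)
Days before April (Jan-Mar): 91 days
Weekday index = (0 + 91) mod 7 = 0

Monday


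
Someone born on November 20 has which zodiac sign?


Date: November 20
Conventional tropical zodiac dates: Scorpio from October 23 onward; Sagittarius starts November 22
November 20 falls within the Scorpio range

Scorpio


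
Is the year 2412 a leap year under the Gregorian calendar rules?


Gregorian leap year rule: divisible by 4, but not by 100, unless also by 400.
2412 is divisible by 4 but not 100 -> leap year

Yes


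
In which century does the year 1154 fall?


Century = (year - 1) // 100 + 1
= (1154 - 1) // 100 + 1
= 1153 // 100 + 1
= 11 + 1

12th century


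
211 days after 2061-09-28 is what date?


Start: 2061-09-28, add 211 days
September 2061 has 30 days: 30 - 28 = 2 days to September 30 -> 209 left
October 2061 has 31 days -> 178 left
November 2061 has 30 days -> 148 left
December 2061 has 31 days -> 117 left
January 2062 has 31 days -> 86 left
February 2062 has 28 days -> 58 left
March 2062 has 31 days -> 27 left
April 2062: 27 <= 30 -> lands on April 27

Result: 2062-04-27


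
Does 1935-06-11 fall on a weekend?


Anchor: Jan 1, 1935. With p = 1935 - 1 = 1934: (p + p//4 - p//100 + p//400) mod 7 = (1934 + 483 - 19 + 4) mod 7 = 2402 mod 7 = 1 -> Tuesday (Mon=0 ... Sun=6)
Day of year: 162; offset = 161
Weekday index = (1 + 161) mod 7 = 1 -> Tuesday
Weekend days: Saturday, Sunday

No


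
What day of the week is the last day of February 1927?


February 1927 has 28 days
Anchor: Jan 1, 1927. With p = 1927 - 1 = 1926: (p + p//4 - p//100 + p//400) mod 7 = (1926 + 481 - 19 + 4) mod 7 = 2392 mod 7 = 5 -> Saturday (Mon=0 ... Sun=6)
Days before February (Jan): 31; February 1 index = (5 + 31) mod 7 = 1 -> Tuesday
Last day offset: 28 - 1 = 27 days
Weekday index = (1 + 27) mod 7 = 0

Monday, February 28


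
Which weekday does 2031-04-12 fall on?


Date: April 12, 2031
Anchor: Jan 1, 2031. With p = 2031 - 1 = 2030: (p + p//4 - p//100 + p//400) mod 7 = (2030 + 507 - 20 + 5) mod 7 = 2522 mod 7 = 2 -> Wednesday (Mon=0 ... Sun=6)
Days before April (Jan-Mar): 90; offset = 90 + 12 - 1 = 101
Weekday index = (2 + 101) mod 7 = 5

Day of the week: Saturday


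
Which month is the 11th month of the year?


Month 11 of 12

November


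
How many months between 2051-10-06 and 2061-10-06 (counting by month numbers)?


From October 2051 to October 2061
10 years * 12 = 120 months = 120

120 months


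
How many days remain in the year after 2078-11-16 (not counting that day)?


Day of year: 320 of 365
Remaining = 365 - 320

45 days


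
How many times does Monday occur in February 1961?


February 1961 has 28 days
Anchor: Jan 1, 1961. With p = 1961 - 1 = 1960: (p + p//4 - p//100 + p//400) mod 7 = (1960 + 490 - 19 + 4) mod 7 = 2435 mod 7 = 6 -> Sunday (Mon=0 ... Sun=6)
Days before February (Jan): 31; February 1 index = (6 + 31) mod 7 = 2 -> Wednesday
First Monday is February 6
Mondays: 6, 13, 20, 27

4 Mondays


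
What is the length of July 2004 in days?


July 2004

31 days


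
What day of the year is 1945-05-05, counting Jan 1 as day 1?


Date: May 5, 1945
Days in months 1 through 4: 120
Plus 5 days in May

Day of year: 125


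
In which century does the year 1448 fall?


Century = (year - 1) // 100 + 1
= (1448 - 1) // 100 + 1
= 1447 // 100 + 1
= 14 + 1

15th century


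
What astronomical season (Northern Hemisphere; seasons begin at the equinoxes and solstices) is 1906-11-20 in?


Date: November 20
Astronomical Autumn (approx.; exact equinox/solstice day varies by year): September 22 to December 20
November 20 falls within the Autumn window

Autumn


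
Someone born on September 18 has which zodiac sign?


Date: September 18
Conventional tropical zodiac dates: Virgo from August 23 onward; Libra starts September 23
September 18 falls within the Virgo range

Virgo


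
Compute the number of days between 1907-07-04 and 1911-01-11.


From 1907-07-04 to 1911-01-11
1907-07-04: days before July = 31 + 28 + 31 + 30 + 31 + 30 = 181 (1907 is not a leap year); day of year = 181 + 4 = 185
1911-01-11: day of year = 11
Rest of 1907: 365 - 185 = 180
Full years 1908 (366), 1909 (365), 1910 (365): 1096
Total = 180 + 1096 + 11 = 1287

1287 days


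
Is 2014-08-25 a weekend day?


Anchor: Jan 1, 2014. With p = 2014 - 1 = 2013: (p + p//4 - p//100 + p//400) mod 7 = (2013 + 503 - 20 + 5) mod 7 = 2501 mod 7 = 2 -> Wednesday (Mon=0 ... Sun=6)
Day of year: 237; offset = 236
Weekday index = (2 + 236) mod 7 = 0 -> Monday
Weekend days: Saturday, Sunday

No


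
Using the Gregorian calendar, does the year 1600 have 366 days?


Gregorian leap year rule: divisible by 4, but not by 100, unless also by 400.
1600 is divisible by 400 -> leap year

Yes


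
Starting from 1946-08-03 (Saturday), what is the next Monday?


Current: Saturday
Target: Monday
Days ahead: 2

Next Monday: 1946-08-05


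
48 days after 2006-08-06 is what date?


Start: 2006-08-06, add 48 days
August 2006 has 31 days: 31 - 6 = 25 days to August 31 -> 23 left
September 2006: 23 <= 30 -> lands on September 23

Result: 2006-09-23


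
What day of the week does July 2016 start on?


Target: July 1, 2016
Anchor: Jan 1, 2016. With p = 2016 - 1 = 2015: (p + p//4 - p//100 + p//400) mod 7 = (2015 + 503 - 20 + 5) mod 7 = 2503 mod 7 = 4 -> Friday (Mon=0 ... Sun=6)
Days before July (Jan-Jun): 182 days
Weekday index = (4 + 182) mod 7 = 4

Friday


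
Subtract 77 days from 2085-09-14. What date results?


Start: 2085-09-14, subtract 77 days
Back 14 days from September 14 reaches August 31, 2085 -> 63 left
August 2085 has 31 days -> back to July 31, 2085 -> 32 left
July 2085 has 31 days -> back to June 30, 2085 -> 1 left
June 2085: 30 - 1 = 29 -> lands on June 29

Result: 2085-06-29


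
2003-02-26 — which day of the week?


Date: February 26, 2003
Anchor: Jan 1, 2003. With p = 2003 - 1 = 2002: (p + p//4 - p//100 + p//400) mod 7 = (2002 + 500 - 20 + 5) mod 7 = 2487 mod 7 = 2 -> Wednesday (Mon=0 ... Sun=6)
Days before February (Jan): 31; offset = 31 + 26 - 1 = 56
Weekday index = (2 + 56) mod 7 = 2

Day of the week: Wednesday


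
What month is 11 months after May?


May is month 5
5 + 11 = 16; wrap: 16 - 12 = 4

April


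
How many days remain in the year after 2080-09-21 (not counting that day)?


Day of year: 265 of 366
Remaining = 366 - 265

101 days


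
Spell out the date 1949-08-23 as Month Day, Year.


ISO 1949-08-23 parses as year=1949, month=08, day=23
Month 8 -> August

August 23, 1949


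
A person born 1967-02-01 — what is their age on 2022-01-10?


Birth: 1967-02-01
Reference: 2022-01-10
Year difference: 2022 - 1967 = 55
Birthday not yet reached in 2022, subtract 1

54 years old


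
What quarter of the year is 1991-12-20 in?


Month: December (month 12)
Q1: Jan-Mar, Q2: Apr-Jun, Q3: Jul-Sep, Q4: Oct-Dec

Q4


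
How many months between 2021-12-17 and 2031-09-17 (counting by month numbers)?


From December 2021 to September 2031
10 years * 12 = 120 months, minus 3 months = 117

117 months


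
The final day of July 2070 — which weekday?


July 2070 has 31 days
Anchor: Jan 1, 2070. With p = 2070 - 1 = 2069: (p + p//4 - p//100 + p//400) mod 7 = (2069 + 517 - 20 + 5) mod 7 = 2571 mod 7 = 2 -> Wednesday (Mon=0 ... Sun=6)
Days before July (Jan-Jun): 181; July 1 index = (2 + 181) mod 7 = 1 -> Tuesday
Last day offset: 31 - 1 = 30 days
Weekday index = (1 + 30) mod 7 = 3

Thursday, July 31


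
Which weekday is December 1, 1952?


Target: December 1, 1952
Anchor: Jan 1, 1952. With p = 1952 - 1 = 1951: (p + p//4 - p//100 + p//400) mod 7 = (1951 + 487 - 19 + 4) mod 7 = 2423 mod 7 = 1 -> Tuesday (Mon=0 ... Sun=6)
Days before December (Jan-Nov): 335 days
Weekday index = (1 + 335) mod 7 = 0

Monday


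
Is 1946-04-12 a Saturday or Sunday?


Anchor: Jan 1, 1946. With p = 1946 - 1 = 1945: (p + p//4 - p//100 + p//400) mod 7 = (1945 + 486 - 19 + 4) mod 7 = 2416 mod 7 = 1 -> Tuesday (Mon=0 ... Sun=6)
Day of year: 102; offset = 101
Weekday index = (1 + 101) mod 7 = 4 -> Friday
Weekend days: Saturday, Sunday

No


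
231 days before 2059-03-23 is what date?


Start: 2059-03-23, subtract 231 days
Back 23 days from March 23 reaches February 28, 2059 -> 208 left
February 2059 has 28 days -> back to January 31, 2059 -> 180 left
January 2059 has 31 days -> back to December 31, 2058 -> 149 left
December 2058 has 31 days -> back to November 30, 2058 -> 118 left
November 2058 has 30 days -> back to October 31, 2058 -> 88 left
October 2058 has 31 days -> back to September 30, 2058 -> 57 left
September 2058 has 30 days -> back to August 31, 2058 -> 27 left
August 2058: 31 - 27 = 4 -> lands on August 4

Result: 2058-08-04


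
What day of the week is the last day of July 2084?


July 2084 has 31 days
Anchor: Jan 1, 2084. With p = 2084 - 1 = 2083: (p + p//4 - p//100 + p//400) mod 7 = (2083 + 520 - 20 + 5) mod 7 = 2588 mod 7 = 5 -> Saturday (Mon=0 ... Sun=6)
Days before July (Jan-Jun): 182; July 1 index = (5 + 182) mod 7 = 5 -> Saturday
Last day offset: 31 - 1 = 30 days
Weekday index = (5 + 30) mod 7 = 0

Monday, July 31


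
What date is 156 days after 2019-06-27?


Start: 2019-06-27, add 156 days
June 2019 has 30 days: 30 - 27 = 3 days to June 30 -> 153 left
July 2019 has 31 days -> 122 left
August 2019 has 31 days -> 91 left
September 2019 has 30 days -> 61 left
October 2019 has 31 days -> 30 left
November 2019: 30 <= 30 -> lands on November 30

Result: 2019-11-30


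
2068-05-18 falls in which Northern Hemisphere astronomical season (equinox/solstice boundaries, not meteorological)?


Date: May 18
Astronomical Spring (approx.; exact equinox/solstice day varies by year): March 20 to June 20
May 18 falls within the Spring window

Spring


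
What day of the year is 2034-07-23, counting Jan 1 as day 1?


Date: July 23, 2034
Days in months 1 through 6: 181
Plus 23 days in July

Day of year: 204


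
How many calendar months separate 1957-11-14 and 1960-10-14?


From November 1957 to October 1960
3 years * 12 = 36 months, minus 1 month = 35

35 months


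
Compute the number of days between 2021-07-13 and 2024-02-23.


From 2021-07-13 to 2024-02-23
2021-07-13: days before July = 31 + 28 + 31 + 30 + 31 + 30 = 181 (2021 is not a leap year); day of year = 181 + 13 = 194
2024-02-23: days before February = 31; day of year = 31 + 23 = 54
Rest of 2021: 365 - 194 = 171
Full years 2022 (365), 2023 (365): 730
Total = 171 + 730 + 54 = 955

955 days


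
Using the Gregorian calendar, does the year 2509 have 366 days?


Gregorian leap year rule: divisible by 4, but not by 100, unless also by 400.
2509 is not divisible by 4 -> not a leap year

No


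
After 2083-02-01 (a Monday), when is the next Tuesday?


Current: Monday
Target: Tuesday
Days ahead: 1

Next Tuesday: 2083-02-02


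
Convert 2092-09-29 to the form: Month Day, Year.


ISO 2092-09-29 parses as year=2092, month=09, day=29
Month 9 -> September

September 29, 2092


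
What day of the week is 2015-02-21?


Date: February 21, 2015
Anchor: Jan 1, 2015. With p = 2015 - 1 = 2014: (p + p//4 - p//100 + p//400) mod 7 = (2014 + 503 - 20 + 5) mod 7 = 2502 mod 7 = 3 -> Thursday (Mon=0 ... Sun=6)
Days before February (Jan): 31; offset = 31 + 21 - 1 = 51
Weekday index = (3 + 51) mod 7 = 5

Day of the week: Saturday


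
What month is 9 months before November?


November is month 11
11 - 9 = 2

February


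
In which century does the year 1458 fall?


Century = (year - 1) // 100 + 1
= (1458 - 1) // 100 + 1
= 1457 // 100 + 1
= 14 + 1

15th century


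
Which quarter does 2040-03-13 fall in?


Month: March (month 3)
Q1: Jan-Mar, Q2: Apr-Jun, Q3: Jul-Sep, Q4: Oct-Dec

Q1


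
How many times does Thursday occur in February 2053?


February 2053 has 28 days
Anchor: Jan 1, 2053. With p = 2053 - 1 = 2052: (p + p//4 - p//100 + p//400) mod 7 = (2052 + 513 - 20 + 5) mod 7 = 2550 mod 7 = 2 -> Wednesday (Mon=0 ... Sun=6)
Days before February (Jan): 31; February 1 index = (2 + 31) mod 7 = 5 -> Saturday
First Thursday is February 6
Thursdays: 6, 13, 20, 27

4 Thursdays


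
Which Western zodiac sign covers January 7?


Date: January 7
Conventional tropical zodiac dates: Capricorn from December 22 onward; Aquarius starts January 20
January 7 falls within the Capricorn range

Capricorn


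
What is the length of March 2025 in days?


March 2025

31 days


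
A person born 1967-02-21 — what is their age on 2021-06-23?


Birth: 1967-02-21
Reference: 2021-06-23
Year difference: 2021 - 1967 = 54

54 years old


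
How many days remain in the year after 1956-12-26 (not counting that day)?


Day of year: 361 of 366
Remaining = 366 - 361

5 days


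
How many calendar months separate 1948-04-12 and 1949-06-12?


From April 1948 to June 1949
1 year * 12 = 12 months, plus 2 months = 14

14 months


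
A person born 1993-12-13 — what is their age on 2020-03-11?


Birth: 1993-12-13
Reference: 2020-03-11
Year difference: 2020 - 1993 = 27
Birthday not yet reached in 2020, subtract 1

26 years old


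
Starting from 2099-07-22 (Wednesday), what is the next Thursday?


Current: Wednesday
Target: Thursday
Days ahead: 1

Next Thursday: 2099-07-23


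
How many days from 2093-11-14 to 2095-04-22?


From 2093-11-14 to 2095-04-22
2093-11-14: days before November = 31 + 28 + 31 + 30 + 31 + 30 + 31 + 31 + 30 + 31 = 304 (2093 is not a leap year); day of year = 304 + 14 = 318
2095-04-22: days before April = 31 + 28 + 31 = 90 (2095 is not a leap year); day of year = 90 + 22 = 112
Rest of 2093: 365 - 318 = 47
Full years 2094 (365): 365
Total = 47 + 365 + 112 = 524

524 days


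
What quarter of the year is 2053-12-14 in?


Month: December (month 12)
Q1: Jan-Mar, Q2: Apr-Jun, Q3: Jul-Sep, Q4: Oct-Dec

Q4


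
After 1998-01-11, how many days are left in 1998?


Day of year: 11 of 365
Remaining = 365 - 11

354 days


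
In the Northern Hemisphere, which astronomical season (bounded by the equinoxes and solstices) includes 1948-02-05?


Date: February 5
Astronomical Winter (approx.; exact equinox/solstice day varies by year): December 21 to March 19
February 5 falls within the Winter window

Winter


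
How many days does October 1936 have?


October 1936

31 days


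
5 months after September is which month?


September is month 9
9 + 5 = 14; wrap: 14 - 12 = 2

February


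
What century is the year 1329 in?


Century = (year - 1) // 100 + 1
= (1329 - 1) // 100 + 1
= 1328 // 100 + 1
= 13 + 1

14th century


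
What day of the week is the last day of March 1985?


March 1985 has 31 days
Anchor: Jan 1, 1985. With p = 1985 - 1 = 1984: (p + p//4 - p//100 + p//400) mod 7 = (1984 + 496 - 19 + 4) mod 7 = 2465 mod 7 = 1 -> Tuesday (Mon=0 ... Sun=6)
Days before March (Jan-Feb): 59; March 1 index = (1 + 59) mod 7 = 4 -> Friday
Last day offset: 31 - 1 = 30 days
Weekday index = (4 + 30) mod 7 = 6

Sunday, March 31


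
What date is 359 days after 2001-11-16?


Start: 2001-11-16, add 359 days
November 2001 has 30 days: 30 - 16 = 14 days to November 30 -> 345 left
December 2001 has 31 days -> 314 left
January 2002 has 31 days -> 283 left
February 2002 has 28 days -> 255 left
March 2002 has 31 days -> 224 left
April 2002 has 30 days -> 194 left
May 2002 has 31 days -> 163 left
June 2002 has 30 days -> 133 left
July 2002 has 31 days -> 102 left
August 2002 has 31 days -> 71 left
September 2002 has 30 days -> 41 left
October 2002 has 31 days -> 10 left
November 2002: 10 <= 30 -> lands on November 10

Result: 2002-11-10


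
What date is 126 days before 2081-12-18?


Start: 2081-12-18, subtract 126 days
Back 18 days from December 18 reaches November 30, 2081 -> 108 left
November 2081 has 30 days -> back to October 31, 2081 -> 78 left
October 2081 has 31 days -> back to September 30, 2081 -> 47 left
September 2081 has 30 days -> back to August 31, 2081 -> 17 left
August 2081: 31 - 17 = 14 -> lands on August 14

Result: 2081-08-14


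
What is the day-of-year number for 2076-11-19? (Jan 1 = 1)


Date: November 19, 2076
Days in months 1 through 10: 305
Plus 19 days in November

Day of year: 324


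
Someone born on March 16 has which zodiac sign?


Date: March 16
Conventional tropical zodiac dates: Pisces from February 19 onward; Aries starts March 21
March 16 falls within the Pisces range

Pisces


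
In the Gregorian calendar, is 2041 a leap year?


Gregorian leap year rule: divisible by 4, but not by 100, unless also by 400.
2041 is not divisible by 4 -> not a leap year

No


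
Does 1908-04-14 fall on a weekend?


Anchor: Jan 1, 1908. With p = 1908 - 1 = 1907: (p + p//4 - p//100 + p//400) mod 7 = (1907 + 476 - 19 + 4) mod 7 = 2368 mod 7 = 2 -> Wednesday (Mon=0 ... Sun=6)
Day of year: 105; offset = 104
Weekday index = (2 + 104) mod 7 = 1 -> Tuesday
Weekend days: Saturday, Sunday

No


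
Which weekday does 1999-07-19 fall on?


Date: July 19, 1999
Anchor: Jan 1, 1999. With p = 1999 - 1 = 1998: (p + p//4 - p//100 + p//400) mod 7 = (1998 + 499 - 19 + 4) mod 7 = 2482 mod 7 = 4 -> Friday (Mon=0 ... Sun=6)
Days before July (Jan-Jun): 181; offset = 181 + 19 - 1 = 199
Weekday index = (4 + 199) mod 7 = 0

Day of the week: Monday


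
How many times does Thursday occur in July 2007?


July 2007 has 31 days
Anchor: Jan 1, 2007. With p = 2007 - 1 = 2006: (p + p//4 - p//100 + p//400) mod 7 = (2006 + 501 - 20 + 5) mod 7 = 2492 mod 7 = 0 -> Monday (Mon=0 ... Sun=6)
Days before July (Jan-Jun): 181; July 1 index = (0 + 181) mod 7 = 6 -> Sunday
First Thursday is July 5
Thursdays: 5, 12, 19, 26

4 Thursdays


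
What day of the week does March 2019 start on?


Target: March 1, 2019
Anchor: Jan 1, 2019. With p = 2019 - 1 = 2018: (p + p//4 - p//100 + p//400) mod 7 = (2018 + 504 - 20 + 5) mod 7 = 2507 mod 7 = 1 -> Tuesday (Mon=0 ... Sun=6)
Days before March (Jan-Feb): 59 days
Weekday index = (1 + 59) mod 7 = 4

Friday


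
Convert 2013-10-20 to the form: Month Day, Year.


ISO 2013-10-20 parses as year=2013, month=10, day=20
Month 10 -> October

October 20, 2013


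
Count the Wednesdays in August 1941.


August 1941 has 31 days
Anchor: Jan 1, 1941. With p = 1941 - 1 = 1940: (p + p//4 - p//100 + p//400) mod 7 = (1940 + 485 - 19 + 4) mod 7 = 2410 mod 7 = 2 -> Wednesday (Mon=0 ... Sun=6)
Days before August (Jan-Jul): 212; August 1 index = (2 + 212) mod 7 = 4 -> Friday
First Wednesday is August 6
Wednesdays: 6, 13, 20, 27

4 Wednesdays


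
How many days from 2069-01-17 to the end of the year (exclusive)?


Day of year: 17 of 365
Remaining = 365 - 17

348 days


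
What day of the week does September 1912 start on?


Target: September 1, 1912
Anchor: Jan 1, 1912. With p = 1912 - 1 = 1911: (p + p//4 - p//100 + p//400) mod 7 = (1911 + 477 - 19 + 4) mod 7 = 2373 mod 7 = 0 -> Monday (Mon=0 ... Sun=6)
Days before September (Jan-Aug): 244 days
Weekday index = (0 + 244) mod 7 = 6

Sunday


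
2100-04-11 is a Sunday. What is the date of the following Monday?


Current: Sunday
Target: Monday
Days ahead: 1

Next Monday: 2100-04-12


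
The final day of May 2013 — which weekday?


May 2013 has 31 days
Anchor: Jan 1, 2013. With p = 2013 - 1 = 2012: (p + p//4 - p//100 + p//400) mod 7 = (2012 + 503 - 20 + 5) mod 7 = 2500 mod 7 = 1 -> Tuesday (Mon=0 ... Sun=6)
Days before May (Jan-Apr): 120; May 1 index = (1 + 120) mod 7 = 2 -> Wednesday
Last day offset: 31 - 1 = 30 days
Weekday index = (2 + 30) mod 7 = 4

Friday, May 31


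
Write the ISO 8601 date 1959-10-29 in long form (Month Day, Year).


ISO 1959-10-29 parses as year=1959, month=10, day=29
Month 10 -> October

October 29, 1959


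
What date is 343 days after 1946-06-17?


Start: 1946-06-17, add 343 days
June 1946 has 30 days: 30 - 17 = 13 days to June 30 -> 330 left
July 1946 has 31 days -> 299 left
August 1946 has 31 days -> 268 left
September 1946 has 30 days -> 238 left
October 1946 has 31 days -> 207 left
November 1946 has 30 days -> 177 left
December 1946 has 31 days -> 146 left
January 1947 has 31 days -> 115 left
February 1947 has 28 days -> 87 left
March 1947 has 31 days -> 56 left
April 1947 has 30 days -> 26 left
May 1947: 26 <= 31 -> lands on May 26

Result: 1947-05-26


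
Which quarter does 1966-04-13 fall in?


Month: April (month 4)
Q1: Jan-Mar, Q2: Apr-Jun, Q3: Jul-Sep, Q4: Oct-Dec

Q2


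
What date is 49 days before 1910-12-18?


Start: 1910-12-18, subtract 49 days
Back 18 days from December 18 reaches November 30, 1910 -> 31 left
November 1910 has 30 days -> back to October 31, 1910 -> 1 left
October 1910: 31 - 1 = 30 -> lands on October 30

Result: 1910-10-30


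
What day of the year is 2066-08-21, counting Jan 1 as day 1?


Date: August 21, 2066
Days in months 1 through 7: 212
Plus 21 days in August

Day of year: 233


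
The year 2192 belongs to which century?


Century = (year - 1) // 100 + 1
= (2192 - 1) // 100 + 1
= 2191 // 100 + 1
= 21 + 1

22nd century


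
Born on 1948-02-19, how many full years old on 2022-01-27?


Birth: 1948-02-19
Reference: 2022-01-27
Year difference: 2022 - 1948 = 74
Birthday not yet reached in 2022, subtract 1

73 years old


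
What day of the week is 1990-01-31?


Date: January 31, 1990
Anchor: Jan 1, 1990. With p = 1990 - 1 = 1989: (p + p//4 - p//100 + p//400) mod 7 = (1989 + 497 - 19 + 4) mod 7 = 2471 mod 7 = 0 -> Monday (Mon=0 ... Sun=6)
Days into year = 31 - 1 = 30
Weekday index = (0 + 30) mod 7 = 2

Day of the week: Wednesday


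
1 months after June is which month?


June is month 6
6 + 1 = 7

July


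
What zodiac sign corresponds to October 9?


Date: October 9
Conventional tropical zodiac dates: Libra from September 23 onward; Scorpio starts October 23
October 9 falls within the Libra range

Libra


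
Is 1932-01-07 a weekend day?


Anchor: Jan 1, 1932. With p = 1932 - 1 = 1931: (p + p//4 - p//100 + p//400) mod 7 = (1931 + 482 - 19 + 4) mod 7 = 2398 mod 7 = 4 -> Friday (Mon=0 ... Sun=6)
Day of year: 7; offset = 6
Weekday index = (4 + 6) mod 7 = 3 -> Thursday
Weekend days: Saturday, Sunday

No


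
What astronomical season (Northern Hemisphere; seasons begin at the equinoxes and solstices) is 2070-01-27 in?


Date: January 27
Astronomical Winter (approx.; exact equinox/solstice day varies by year): December 21 to March 19
January 27 falls within the Winter window

Winter


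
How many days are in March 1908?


March 1908

31 days


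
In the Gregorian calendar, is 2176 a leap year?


Gregorian leap year rule: divisible by 4, but not by 100, unless also by 400.
2176 is divisible by 4 but not 100 -> leap year

Yes


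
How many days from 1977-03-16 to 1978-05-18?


From 1977-03-16 to 1978-05-18
1977-03-16: days before March = 31 + 28 = 59 (1977 is not a leap year); day of year = 59 + 16 = 75
1978-05-18: days before May = 31 + 28 + 31 + 30 = 120 (1978 is not a leap year); day of year = 120 + 18 = 138
Rest of 1977: 365 - 75 = 290
Total = 290 + 138 = 428

428 days


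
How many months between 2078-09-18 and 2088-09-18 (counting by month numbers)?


From September 2078 to September 2088
10 years * 12 = 120 months = 120

120 months


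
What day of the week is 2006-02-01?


Date: February 1, 2006
Anchor: Jan 1, 2006. With p = 2006 - 1 = 2005: (p + p//4 - p//100 + p//400) mod 7 = (2005 + 501 - 20 + 5) mod 7 = 2491 mod 7 = 6 -> Sunday (Mon=0 ... Sun=6)
Days before February (Jan): 31; offset = 31 + 1 - 1 = 31
Weekday index = (6 + 31) mod 7 = 2

Day of the week: Wednesday


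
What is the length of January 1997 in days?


January 1997

31 days


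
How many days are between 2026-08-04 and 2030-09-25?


From 2026-08-04 to 2030-09-25
2026-08-04: days before August = 31 + 28 + 31 + 30 + 31 + 30 + 31 = 212 (2026 is not a leap year); day of year = 212 + 4 = 216
2030-09-25: days before September = 31 + 28 + 31 + 30 + 31 + 30 + 31 + 31 = 243 (2030 is not a leap year); day of year = 243 + 25 = 268
Rest of 2026: 365 - 216 = 149
Full years 2027 (365), 2028 (366), 2029 (365): 1096
Total = 149 + 1096 + 268 = 1513

1513 days


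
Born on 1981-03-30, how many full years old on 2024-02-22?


Birth: 1981-03-30
Reference: 2024-02-22
Year difference: 2024 - 1981 = 43
Birthday not yet reached in 2024, subtract 1

42 years old


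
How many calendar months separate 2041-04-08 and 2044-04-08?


From April 2041 to April 2044
3 years * 12 = 36 months = 36

36 months


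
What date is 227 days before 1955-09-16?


Start: 1955-09-16, subtract 227 days
Back 16 days from September 16 reaches August 31, 1955 -> 211 left
August 1955 has 31 days -> back to July 31, 1955 -> 180 left
July 1955 has 31 days -> back to June 30, 1955 -> 149 left
June 1955 has 30 days -> back to May 31, 1955 -> 119 left
May 1955 has 31 days -> back to April 30, 1955 -> 88 left
April 1955 has 30 days -> back to March 31, 1955 -> 58 left
March 1955 has 31 days -> back to February 28, 1955 -> 27 left
February 1955: 28 - 27 = 1 -> lands on February 1

Result: 1955-02-01


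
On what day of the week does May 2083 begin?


Target: May 1, 2083
Anchor: Jan 1, 2083. With p = 2083 - 1 = 2082: (p + p//4 - p//100 + p//400) mod 7 = (2082 + 520 - 20 + 5) mod 7 = 2587 mod 7 = 4 -> Friday (Mon=0 ... Sun=6)
Days before May (Jan-Apr): 120 days
Weekday index = (4 + 120) mod 7 = 5

Saturday


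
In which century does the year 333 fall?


Century = (year - 1) // 100 + 1
= (333 - 1) // 100 + 1
= 332 // 100 + 1
= 3 + 1

4th century


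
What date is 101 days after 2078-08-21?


Start: 2078-08-21, add 101 days
August 2078 has 31 days: 31 - 21 = 10 days to August 31 -> 91 left
September 2078 has 30 days -> 61 left
October 2078 has 31 days -> 30 left
November 2078: 30 <= 30 -> lands on November 30

Result: 2078-11-30


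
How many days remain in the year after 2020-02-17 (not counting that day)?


Day of year: 48 of 366
Remaining = 366 - 48

318 days


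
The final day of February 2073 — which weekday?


February 2073 has 28 days
Anchor: Jan 1, 2073. With p = 2073 - 1 = 2072: (p + p//4 - p//100 + p//400) mod 7 = (2072 + 518 - 20 + 5) mod 7 = 2575 mod 7 = 6 -> Sunday (Mon=0 ... Sun=6)
Days before February (Jan): 31; February 1 index = (6 + 31) mod 7 = 2 -> Wednesday
Last day offset: 28 - 1 = 27 days
Weekday index = (2 + 27) mod 7 = 1

Tuesday, February 28


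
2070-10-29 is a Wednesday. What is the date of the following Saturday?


Current: Wednesday
Target: Saturday
Days ahead: 3

Next Saturday: 2070-11-01
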